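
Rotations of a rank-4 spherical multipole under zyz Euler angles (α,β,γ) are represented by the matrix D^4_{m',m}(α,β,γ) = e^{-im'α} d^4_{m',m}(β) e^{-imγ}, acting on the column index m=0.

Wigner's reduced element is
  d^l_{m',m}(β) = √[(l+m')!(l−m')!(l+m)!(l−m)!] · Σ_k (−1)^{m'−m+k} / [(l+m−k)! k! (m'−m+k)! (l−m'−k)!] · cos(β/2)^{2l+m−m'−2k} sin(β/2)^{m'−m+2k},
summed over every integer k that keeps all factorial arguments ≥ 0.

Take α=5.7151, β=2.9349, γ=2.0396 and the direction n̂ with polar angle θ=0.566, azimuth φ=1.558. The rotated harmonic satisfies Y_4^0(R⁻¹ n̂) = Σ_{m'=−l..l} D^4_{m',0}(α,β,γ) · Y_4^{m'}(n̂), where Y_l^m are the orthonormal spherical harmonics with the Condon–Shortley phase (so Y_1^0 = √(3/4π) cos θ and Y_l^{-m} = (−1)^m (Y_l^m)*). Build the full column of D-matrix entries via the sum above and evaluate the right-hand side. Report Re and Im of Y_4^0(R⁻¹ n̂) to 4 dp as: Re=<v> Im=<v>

Re=0.0989 Im=0.0000

Need the full column D^4_{m',0} for m'=−4..4 at α=5.7151, β=2.9349, γ=2.0396.
cos(β/2)=0.103162, sin(β/2)=0.994665
d^4_{-4,0}: single k=4 term ⇒ +0.000928;  D = -0.000599-0.000709i
d^4_{-3,0}: k∈[3..4] ⇒ +0.000136 -0.012648 = -0.012512;  D = +0.001665+0.012400i
d^4_{-2,0}: k∈[2..4] ⇒ +0.000011 -0.002805 +0.097774 = +0.094981;  D = +0.039994-0.086150i
d^4_{-1,0}: k∈[1..4] ⇒ +0.000001 -0.000309 +0.028682 -0.444399 = -0.416025;  D = -0.350681+0.223829i
d^4_{0,0}: k∈[0..4] ⇒ +0.000000 -0.000019 +0.003991 -0.164901 +0.958105 = +0.797176;  D = +0.797176+0.000000i
d^4_{1,0}: k∈[0..3] ⇒ -0.000001 +0.000309 -0.028682 +0.444399 = +0.416025;  D = +0.350681+0.223829i
d^4_{2,0}: k∈[0..2] ⇒ +0.000011 -0.002805 +0.097774 = +0.094981;  D = +0.039994+0.086150i
d^4_{3,0}: k∈[0..1] ⇒ -0.000136 +0.012648 = +0.012512;  D = -0.001665+0.012400i
d^4_{4,0}: single k=0 term ⇒ +0.000928;  D = -0.000599+0.000709i
Y_4^{m'}(θ=0.566,φ=1.558) and Σ D·Y over m':
  (-0.0006-0.0007i)·(+0.0365+0.0019i)  (+0.0017+0.0124i)·(-0.0063+0.1628i)  (+0.0400-0.0862i)·(-0.3834-0.0098i)  (-0.3507+0.2238i)·(+0.0054-0.4254i)  (+0.7972+0.0000i)·(-0.0644+0.0000i)  (+0.3507+0.2238i)·(-0.0054-0.4254i)  (+0.0400+0.0862i)·(-0.3834+0.0098i)  (-0.0017+0.0124i)·(+0.0063+0.1628i)  (-0.0006+0.0007i)·(+0.0365-0.0019i)
Y_4^0(R⁻¹ n̂) = +0.098859-0.000000i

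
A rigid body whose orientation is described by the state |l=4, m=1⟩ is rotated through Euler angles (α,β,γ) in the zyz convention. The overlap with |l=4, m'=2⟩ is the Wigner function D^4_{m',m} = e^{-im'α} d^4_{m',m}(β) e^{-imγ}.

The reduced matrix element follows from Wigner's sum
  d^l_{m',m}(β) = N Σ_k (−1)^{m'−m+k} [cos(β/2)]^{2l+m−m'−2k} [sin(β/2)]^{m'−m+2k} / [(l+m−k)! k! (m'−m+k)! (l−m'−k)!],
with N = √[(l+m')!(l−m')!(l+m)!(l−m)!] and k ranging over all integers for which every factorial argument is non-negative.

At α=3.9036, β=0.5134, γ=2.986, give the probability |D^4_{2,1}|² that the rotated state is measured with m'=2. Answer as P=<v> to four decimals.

P=0.3280

First d^4_{2,1}(β=0.5134), then the phase factors e^{-i(2)α} and e^{-i(1)γ}:
c=cos(0.5134/2)=0.967233, s=sin(0.5134/2)=0.253890; N=√[720·2·120·6]=1018.233765
k∈{0,1,2} keeps every argument non-negative
  k=0: (−1)^1·1018.2338/(240)·0.9672^7·0.2539^1 = -0.853100
  k=1: (−1)^2·1018.2338/(48)·0.9672^5·0.2539^3 = +0.293900
  k=2: (−1)^3·1018.2338/(72)·0.9672^3·0.2539^5 = -0.013500
d^4_{2,1}(0.5134) = -0.853100 +0.293900 -0.013500 = -0.572700
|D^4_{2,1}|² = |d^4_{2,1}(β)|² = (-0.572700)² = 0.327986 (the z-rotation phases have unit modulus)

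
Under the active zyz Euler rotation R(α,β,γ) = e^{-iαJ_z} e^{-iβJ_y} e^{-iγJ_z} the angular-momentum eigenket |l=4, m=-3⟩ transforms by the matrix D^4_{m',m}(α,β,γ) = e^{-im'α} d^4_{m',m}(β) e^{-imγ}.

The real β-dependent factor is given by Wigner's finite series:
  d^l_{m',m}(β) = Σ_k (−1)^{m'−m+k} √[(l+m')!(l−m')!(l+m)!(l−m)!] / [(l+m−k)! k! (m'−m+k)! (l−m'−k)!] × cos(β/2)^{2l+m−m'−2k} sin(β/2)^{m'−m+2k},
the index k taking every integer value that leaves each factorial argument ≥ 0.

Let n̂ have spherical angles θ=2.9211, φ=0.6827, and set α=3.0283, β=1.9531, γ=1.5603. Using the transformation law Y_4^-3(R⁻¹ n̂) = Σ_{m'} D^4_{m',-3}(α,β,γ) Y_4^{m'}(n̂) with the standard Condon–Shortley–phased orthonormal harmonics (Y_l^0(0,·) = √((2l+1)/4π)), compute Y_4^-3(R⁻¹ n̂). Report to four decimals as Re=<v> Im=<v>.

Re=0.1124 Im=-0.2318

Need the full column D^4_{m',-3} for m'=−4..4 at α=3.0283, β=1.9531, γ=1.5603.
cos(β/2)=0.559884, sin(β/2)=0.828571
d^4_{-4,-3}: single k=1 term ⇒ +0.040417;  D = -0.018831-0.035762i
d^4_{-3,-3}: k∈[0..1] ⇒ +0.009656 -0.148029 = -0.138373;  D = -0.050214-0.128941i
d^4_{-2,-3}: k∈[0..1] ⇒ -0.053467 +0.351290 = +0.297824;  D = -0.076010-0.287961i
d^4_{-1,-3}: k∈[0..1] ⇒ +0.167849 -0.612676 = -0.444827;  D = -0.064178-0.440173i
d^4_{0,-3}: k∈[0..1] ⇒ -0.370292 +0.810974 = +0.440682;  D = -0.013874-0.440463i
d^4_{1,-3}: k∈[0..1] ⇒ +0.612676 -0.805090 = -0.192414;  D = +0.015723-0.191771i
d^4_{2,-3}: k∈[0..1] ⇒ -0.769358 +0.561655 = -0.207703;  D = -0.040266+0.203763i
d^4_{3,-3}: k∈[0..1] ⇒ +0.710023 -0.222145 = +0.487878;  D = -0.148083+0.464862i
d^4_{4,-3}: single k=0 term ⇒ -0.424571;  D = -0.173775+0.387379i
Y_4^{m'}(θ=2.9211,φ=0.6827) and Σ D·Y over m':
  (-0.0188-0.0358i)·(-0.0009-0.0004i)  (-0.0502-0.1289i)·(+0.0059+0.0113i)  (-0.0760-0.2880i)·(+0.0185-0.0887i)  (-0.0642-0.4402i)·(-0.2871+0.2335i)  (-0.0139-0.4405i)·(+0.6523+0.0000i)  (+0.0157-0.1918i)·(+0.2871+0.2335i)  (-0.0403+0.2038i)·(+0.0185+0.0887i)  (-0.1481+0.4649i)·(-0.0059+0.0113i)  (-0.1738+0.3874i)·(-0.0009+0.0004i)
Y_4^-3(R⁻¹ n̂) = +0.112404-0.231839i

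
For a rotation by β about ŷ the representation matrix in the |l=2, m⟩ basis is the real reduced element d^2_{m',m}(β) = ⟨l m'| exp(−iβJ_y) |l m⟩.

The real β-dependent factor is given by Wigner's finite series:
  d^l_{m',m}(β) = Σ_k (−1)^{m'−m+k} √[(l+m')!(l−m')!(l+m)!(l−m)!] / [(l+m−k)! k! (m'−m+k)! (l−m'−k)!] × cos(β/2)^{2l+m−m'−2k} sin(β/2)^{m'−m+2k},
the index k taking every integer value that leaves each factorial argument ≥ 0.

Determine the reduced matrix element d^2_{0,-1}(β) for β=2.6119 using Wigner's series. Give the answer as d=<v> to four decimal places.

d=0.5340

d^2_{0,-1}(β=2.6119) via Wigner's sum:
With c≡cos(β/2)=0.261761 and s≡sin(β/2)=0.965133, N=[2·2·1·6]^{1/2}=4.898979
k∈{0,1} keeps every argument non-negative
  k=0: (−1)^1·4.8990/(2)·0.2618^3·0.9651^1 = -0.042401
  k=1: (−1)^2·4.8990/(2)·0.2618^1·0.9651^3 = +0.576423
d^2_{0,-1}(2.6119) = -0.042401 +0.576423 = +0.534022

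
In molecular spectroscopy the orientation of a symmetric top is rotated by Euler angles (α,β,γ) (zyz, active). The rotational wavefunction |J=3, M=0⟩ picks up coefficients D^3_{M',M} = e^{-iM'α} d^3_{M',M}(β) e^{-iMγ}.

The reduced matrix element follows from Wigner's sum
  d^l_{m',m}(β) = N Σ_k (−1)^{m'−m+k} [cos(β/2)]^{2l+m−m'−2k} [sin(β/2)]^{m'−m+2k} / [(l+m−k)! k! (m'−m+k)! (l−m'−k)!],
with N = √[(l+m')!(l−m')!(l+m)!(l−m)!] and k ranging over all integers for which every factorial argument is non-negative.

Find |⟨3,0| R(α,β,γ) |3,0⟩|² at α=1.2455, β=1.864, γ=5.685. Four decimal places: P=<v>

P=0.1393

D^3_{0,0}(1.2455,1.864,5.685) = e^{-i·0·1.2455}·d^3_{0,0}(1.864)·e^{-i·0·5.685}. Compute d first:
Half-angle: c=0.596230, s=0.802814. N=√(6·6·6·6)=36.000000
The bounds max(0,m−m')=0 and min(l+m,l−m')=3 give 4 terms
  k=0: (−1)^0·36.0000/(36)·0.5962^6·0.8028^0 = +0.044924
  k=1: (−1)^1·36.0000/(4)·0.5962^4·0.8028^2 = -0.733038
  k=2: (−1)^2·36.0000/(4)·0.5962^2·0.8028^4 = +1.329013
  k=3: (−1)^3·36.0000/(36)·0.5962^0·0.8028^6 = -0.267725
d^3_{0,0}(1.864) = +0.044924 -0.733038 +1.329013 -0.267725 = +0.373174
|D^3_{0,0}|² = |d^3_{0,0}(β)|² = (+0.373174)² = 0.139259 (the z-rotation phases have unit modulus)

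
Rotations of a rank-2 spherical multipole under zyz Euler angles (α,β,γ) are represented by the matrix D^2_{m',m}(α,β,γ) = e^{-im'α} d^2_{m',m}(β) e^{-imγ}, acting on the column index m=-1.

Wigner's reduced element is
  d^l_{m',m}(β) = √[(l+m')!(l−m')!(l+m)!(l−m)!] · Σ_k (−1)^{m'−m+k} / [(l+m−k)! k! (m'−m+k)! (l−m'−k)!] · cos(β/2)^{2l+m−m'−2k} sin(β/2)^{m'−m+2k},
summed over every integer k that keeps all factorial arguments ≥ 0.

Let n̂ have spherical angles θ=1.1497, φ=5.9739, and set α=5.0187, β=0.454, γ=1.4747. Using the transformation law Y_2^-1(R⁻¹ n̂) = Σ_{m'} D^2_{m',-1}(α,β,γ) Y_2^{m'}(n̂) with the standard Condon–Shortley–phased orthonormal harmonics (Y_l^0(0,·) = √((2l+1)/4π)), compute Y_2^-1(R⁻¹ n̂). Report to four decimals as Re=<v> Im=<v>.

Need the full column D^2_{m',-1} for m'=−2..2 at α=5.0187, β=0.454, γ=1.4747.
cos(β/2)=0.974346, sin(β/2)=0.225056
d^2_{-2,-1}: single k=1 term ⇒ +0.416351;  D = +0.205620-0.362034i
d^2_{-1,-1}: k∈[0..1] ⇒ +0.901265 -0.144254 = +0.757012;  D = +0.740347+0.157966i
d^2_{0,-1}: k∈[0..1] ⇒ -0.509923 +0.027206 = -0.482718;  D = -0.046316-0.480491i
d^2_{1,-1}: k∈[0..1] ⇒ +0.144254 -0.002565 = +0.141688;  D = -0.130370+0.055490i
d^2_{2,-1}: single k=0 term ⇒ -0.022213;  D = +0.014458+0.016864i
Y_2^{m'}(θ=1.1497,φ=5.9739) and Σ D·Y over m':
  (+0.2056-0.3620i)·(+0.2621+0.1866i)  (+0.7403+0.1580i)·(+0.2745+0.0877i)  (-0.0463-0.4805i)·(-0.1573+0.0000i)  (-0.1304+0.0555i)·(-0.2745+0.0877i)  (+0.0145+0.0169i)·(+0.2621-0.1866i)
Y_2^-1(R⁻¹ n̂) = +0.355971+0.102410i

Re=0.3560 Im=0.1024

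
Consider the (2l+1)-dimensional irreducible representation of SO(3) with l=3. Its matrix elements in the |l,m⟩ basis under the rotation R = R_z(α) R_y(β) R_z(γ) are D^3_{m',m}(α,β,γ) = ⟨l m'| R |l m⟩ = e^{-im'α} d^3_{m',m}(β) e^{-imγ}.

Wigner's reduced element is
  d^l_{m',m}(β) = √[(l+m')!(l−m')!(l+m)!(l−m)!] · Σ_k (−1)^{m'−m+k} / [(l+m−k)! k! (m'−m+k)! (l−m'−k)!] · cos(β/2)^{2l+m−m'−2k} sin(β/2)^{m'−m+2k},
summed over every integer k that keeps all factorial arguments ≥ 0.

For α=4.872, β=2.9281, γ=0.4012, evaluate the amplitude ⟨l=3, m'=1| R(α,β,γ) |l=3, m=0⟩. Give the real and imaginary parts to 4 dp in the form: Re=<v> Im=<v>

Re=-0.0551 Im=-0.3420

D^3_{1,0}(4.872,2.9281,0.4012) = e^{-i·1·4.872}·d^3_{1,0}(2.9281)·e^{-i·0·0.4012}. Compute d first:
Half-angle: c=0.106544, s=0.994308. N=√(24·2·6·6)=41.569219
Admissible k: 0..2 (factorial args all ≥0)
  k=0: (−1)^1·41.5692/(12)·0.1065^5·0.9943^1 = -0.000047
  k=1: (−1)^2·41.5692/(4)·0.1065^3·0.9943^3 = +0.012355
  k=2: (−1)^3·41.5692/(12)·0.1065^1·0.9943^5 = -0.358693
d^3_{1,0}(2.9281) = -0.000047 +0.012355 -0.358693 = -0.346385
Phases: e^{-i·(1)·4.872}=+0.158934+0.987289i, e^{-i·(0)·0.4012}=+1.000000+0.000000i ⇒ D=-0.055052-0.341982i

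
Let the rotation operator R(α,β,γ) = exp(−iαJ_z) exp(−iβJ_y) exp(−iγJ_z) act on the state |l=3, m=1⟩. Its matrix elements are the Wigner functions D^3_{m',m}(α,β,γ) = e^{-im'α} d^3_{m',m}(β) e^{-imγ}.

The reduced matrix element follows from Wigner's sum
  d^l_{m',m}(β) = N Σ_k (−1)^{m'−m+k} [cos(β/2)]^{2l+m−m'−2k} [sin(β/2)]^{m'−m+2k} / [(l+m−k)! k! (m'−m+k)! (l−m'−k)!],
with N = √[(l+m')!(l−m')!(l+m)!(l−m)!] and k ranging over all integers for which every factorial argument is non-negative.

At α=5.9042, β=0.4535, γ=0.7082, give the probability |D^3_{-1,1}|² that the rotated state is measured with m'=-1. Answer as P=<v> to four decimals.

P=0.0646

First d^3_{-1,1}(β=0.4535), then the phase factors e^{-i(-1)α} and e^{-i(1)γ}:
With c≡cos(β/2)=0.974402 and s≡sin(β/2)=0.224812, N=[2·24·24·2]^{1/2}=48.000000
Admissible k: 2..4 (factorial args all ≥0)
  k=2: (−1)^0·48.0000/(8)·0.9744^4·0.2248^2 = +0.273365
  k=3: (−1)^1·48.0000/(6)·0.9744^2·0.2248^4 = -0.019402
  k=4: (−1)^2·48.0000/(48)·0.9744^0·0.2248^6 = +0.000129
d^3_{-1,1}(0.4535) = +0.273365 -0.019402 +0.000129 = +0.254092
|D^3_{-1,1}|² = |d^3_{-1,1}(β)|² = (+0.254092)² = 0.064563 (the z-rotation phases have unit modulus)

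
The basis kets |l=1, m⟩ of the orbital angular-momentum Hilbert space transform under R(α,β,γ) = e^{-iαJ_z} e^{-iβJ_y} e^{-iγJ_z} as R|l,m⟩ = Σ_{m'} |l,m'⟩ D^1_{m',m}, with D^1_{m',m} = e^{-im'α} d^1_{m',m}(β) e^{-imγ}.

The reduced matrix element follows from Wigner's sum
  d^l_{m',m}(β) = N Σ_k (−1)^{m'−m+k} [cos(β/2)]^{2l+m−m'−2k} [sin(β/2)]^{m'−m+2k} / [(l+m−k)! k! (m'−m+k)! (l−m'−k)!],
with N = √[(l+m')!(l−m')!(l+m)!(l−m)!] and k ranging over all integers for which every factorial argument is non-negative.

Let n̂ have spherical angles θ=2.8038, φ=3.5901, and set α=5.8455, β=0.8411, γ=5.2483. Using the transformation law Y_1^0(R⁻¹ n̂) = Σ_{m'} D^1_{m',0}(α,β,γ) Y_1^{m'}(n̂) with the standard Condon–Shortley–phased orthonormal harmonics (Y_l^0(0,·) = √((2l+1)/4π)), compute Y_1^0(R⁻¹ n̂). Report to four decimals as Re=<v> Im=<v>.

Re=-0.3836 Im=0.0000

Need the full column D^1_{m',0} for m'=−1..1 at α=5.8455, β=0.8411, γ=5.2483.
cos(β/2)=0.912865, sin(β/2)=0.408263
d^1_{-1,0}: single k=1 term ⇒ +0.527061;  D = +0.477378-0.223392i
d^1_{0,0}: k∈[0..1] ⇒ +0.833322 -0.166678 = +0.666643;  D = +0.666643+0.000000i
d^1_{1,0}: single k=0 term ⇒ -0.527061;  D = -0.477378-0.223392i
Y_1^{m'}(θ=2.8038,φ=3.5901) and Σ D·Y over m':
  (+0.4774-0.2234i)·(-0.1032+0.0496i)  (+0.6666+0.0000i)·(-0.4610+0.0000i)  (-0.4774-0.2234i)·(+0.1032+0.0496i)
Y_1^0(R⁻¹ n̂) = -0.383640+0.000000i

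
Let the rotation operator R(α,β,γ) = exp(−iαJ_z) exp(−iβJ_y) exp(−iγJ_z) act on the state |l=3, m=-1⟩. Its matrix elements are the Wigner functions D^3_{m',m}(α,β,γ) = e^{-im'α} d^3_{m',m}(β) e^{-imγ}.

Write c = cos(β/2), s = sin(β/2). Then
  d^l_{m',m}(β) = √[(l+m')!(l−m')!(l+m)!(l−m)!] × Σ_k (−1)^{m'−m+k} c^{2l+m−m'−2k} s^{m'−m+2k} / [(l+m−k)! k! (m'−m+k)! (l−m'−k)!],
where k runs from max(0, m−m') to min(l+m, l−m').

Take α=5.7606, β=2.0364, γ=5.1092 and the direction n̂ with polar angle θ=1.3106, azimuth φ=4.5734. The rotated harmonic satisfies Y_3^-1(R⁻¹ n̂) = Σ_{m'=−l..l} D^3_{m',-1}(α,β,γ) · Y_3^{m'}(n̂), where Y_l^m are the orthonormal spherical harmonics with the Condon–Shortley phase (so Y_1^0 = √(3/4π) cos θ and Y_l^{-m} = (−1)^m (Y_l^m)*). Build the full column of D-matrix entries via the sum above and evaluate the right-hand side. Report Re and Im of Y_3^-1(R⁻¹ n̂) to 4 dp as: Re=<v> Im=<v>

Re=-0.1711 Im=-0.1795

Need the full column D^3_{m',-1} for m'=−3..3 at α=5.7606, β=2.0364, γ=5.1092.
cos(β/2)=0.524899, sin(β/2)=0.851165
d^3_{-3,-1}: single k=2 term ⇒ +0.212998;  D = -0.196196-0.082916i
d^3_{-2,-1}: k∈[1..2] ⇒ +0.107249 -0.564024 = -0.456775;  D = +0.275837+0.364084i
d^3_{-1,-1}: k∈[0..2] ⇒ +0.020915 -0.439967 +0.867674 = +0.448623;  D = -0.056277-0.445079i
d^3_{0,-1}: k∈[0..2] ⇒ -0.117485 +0.926786 -0.812333 = -0.003032;  D = -0.001172+0.002796i
d^3_{1,-1}: k∈[0..2] ⇒ +0.329975 -1.156899 +0.380261 = -0.446664;  D = -0.355203+0.270812i
d^3_{2,-1}: k∈[0..1] ⇒ -0.564024 +0.741555 = +0.177531;  D = +0.176060-0.022805i
d^3_{3,-1}: single k=0 term ⇒ +0.560081;  D = +0.517218+0.214888i
Y_3^{m'}(θ=1.3106,φ=4.5734) and Σ D·Y over m':
  (-0.1962-0.0829i)·(+0.1525-0.3442i)  (+0.2758+0.3641i)·(-0.2361-0.0674i)  (-0.0563-0.4451i)·(+0.0289-0.2069i)  (-0.0012+0.0028i)·(-0.2562+0.0000i)  (-0.3552+0.2708i)·(-0.0289-0.2069i)  (+0.1761-0.0228i)·(-0.2361+0.0674i)  (+0.5172+0.2149i)·(-0.1525-0.3442i)
Y_3^-1(R⁻¹ n̂) = -0.171083-0.179505i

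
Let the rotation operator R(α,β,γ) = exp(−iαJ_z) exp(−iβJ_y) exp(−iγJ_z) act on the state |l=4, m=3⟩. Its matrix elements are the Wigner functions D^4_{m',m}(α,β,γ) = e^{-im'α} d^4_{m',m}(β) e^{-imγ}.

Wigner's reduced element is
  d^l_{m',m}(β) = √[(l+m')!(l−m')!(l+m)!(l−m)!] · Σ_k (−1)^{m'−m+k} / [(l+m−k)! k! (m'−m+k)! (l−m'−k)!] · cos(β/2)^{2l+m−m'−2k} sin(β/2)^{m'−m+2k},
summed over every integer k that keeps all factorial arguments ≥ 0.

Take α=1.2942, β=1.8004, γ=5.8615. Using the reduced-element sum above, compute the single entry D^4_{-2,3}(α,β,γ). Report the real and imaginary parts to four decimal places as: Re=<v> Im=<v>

Split into d^4_{-2,3}(β=1.8004) × two z-phases.
With c≡cos(β/2)=0.621453 and s≡sin(β/2)=0.783451, N=[2·720·5040·1]^{1/2}=2693.993318
The bounds max(0,m−m')=5 and min(l+m,l−m')=6 give 2 terms
  k=5: (−1)^0·2693.9933/(240)·0.6215^3·0.7835^5 = +0.795189
  k=6: (−1)^1·2693.9933/(720)·0.6215^1·0.7835^7 = -0.421266
d^4_{-2,3}(1.8004) = +0.795189 -0.421266 = +0.373924
D = (-0.850851+0.525406i)·(+0.373924)·(+0.300999+0.953624i) = -0.283115-0.244264i

Re=-0.2831 Im=-0.2443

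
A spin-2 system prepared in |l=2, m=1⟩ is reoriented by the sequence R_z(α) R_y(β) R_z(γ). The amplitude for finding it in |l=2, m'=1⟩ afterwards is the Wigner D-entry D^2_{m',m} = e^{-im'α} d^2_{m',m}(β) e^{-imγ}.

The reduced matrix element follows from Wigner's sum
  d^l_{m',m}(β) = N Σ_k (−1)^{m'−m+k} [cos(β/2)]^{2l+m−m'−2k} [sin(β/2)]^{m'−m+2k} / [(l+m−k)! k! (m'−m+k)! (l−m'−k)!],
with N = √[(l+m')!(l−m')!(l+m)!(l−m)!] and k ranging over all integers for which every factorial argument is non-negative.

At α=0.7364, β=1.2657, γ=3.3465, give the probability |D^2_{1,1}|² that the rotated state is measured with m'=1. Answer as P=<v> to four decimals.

P=0.0674

First d^2_{1,1}(β=1.2657), then the phase factors e^{-i(1)α} and e^{-i(1)γ}:
Half-angle: c=0.806345, s=0.591445. N=√(6·1·6·1)=6.000000
k∈{0,1} keeps every argument non-negative
  k=0: (−1)^0·6.0000/(6)·0.8063^4·0.5914^0 = +0.422750
  k=1: (−1)^1·6.0000/(2)·0.8063^2·0.5914^2 = -0.682327
d^2_{1,1}(1.2657) = +0.422750 -0.682327 = -0.259576
|D^2_{1,1}|² = |d^2_{1,1}(β)|² = (-0.259576)² = 0.067380 (the z-rotation phases have unit modulus)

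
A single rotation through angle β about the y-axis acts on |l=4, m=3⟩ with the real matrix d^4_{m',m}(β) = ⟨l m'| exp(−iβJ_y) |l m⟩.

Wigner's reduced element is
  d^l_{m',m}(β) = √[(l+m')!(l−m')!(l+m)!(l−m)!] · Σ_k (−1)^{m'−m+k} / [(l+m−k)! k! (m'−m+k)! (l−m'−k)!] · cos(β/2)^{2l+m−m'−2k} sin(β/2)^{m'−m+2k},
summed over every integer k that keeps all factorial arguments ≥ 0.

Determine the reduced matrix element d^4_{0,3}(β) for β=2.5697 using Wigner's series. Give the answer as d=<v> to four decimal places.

d^4_{0,3}(β=2.5697) via Wigner's sum:
Half-angle: c=0.282065, s=0.959395. N=√(24·24·5040·1)=1703.830978
The bounds max(0,m−m')=3 and min(l+m,l−m')=4 give 2 terms
  k=3: (−1)^0·1703.8310/(144)·0.2821^5·0.9594^3 = +0.018655
  k=4: (−1)^1·1703.8310/(144)·0.2821^3·0.9594^5 = -0.215825
d^4_{0,3}(2.5697) = +0.018655 -0.215825 = -0.197169

d=-0.1972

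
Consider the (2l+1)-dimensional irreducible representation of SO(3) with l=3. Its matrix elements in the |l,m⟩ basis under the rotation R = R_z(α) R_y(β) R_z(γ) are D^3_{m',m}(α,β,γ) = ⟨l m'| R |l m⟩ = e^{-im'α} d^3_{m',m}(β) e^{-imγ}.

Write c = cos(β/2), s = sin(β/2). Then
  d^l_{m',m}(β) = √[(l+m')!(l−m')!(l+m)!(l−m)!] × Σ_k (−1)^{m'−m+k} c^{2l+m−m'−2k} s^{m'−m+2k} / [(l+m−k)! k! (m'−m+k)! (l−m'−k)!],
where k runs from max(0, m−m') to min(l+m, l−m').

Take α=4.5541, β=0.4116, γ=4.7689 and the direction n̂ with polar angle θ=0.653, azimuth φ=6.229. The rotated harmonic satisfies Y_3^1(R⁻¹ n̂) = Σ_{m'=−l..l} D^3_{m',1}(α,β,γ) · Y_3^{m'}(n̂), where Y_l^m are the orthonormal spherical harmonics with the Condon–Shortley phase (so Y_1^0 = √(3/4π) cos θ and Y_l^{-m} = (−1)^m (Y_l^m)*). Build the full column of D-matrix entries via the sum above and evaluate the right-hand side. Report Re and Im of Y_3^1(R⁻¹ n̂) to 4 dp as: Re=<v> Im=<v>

Need the full column D^3_{m',1} for m'=−3..3 at α=4.5541, β=0.4116, γ=4.7689.
cos(β/2)=0.978898, sin(β/2)=0.204350
d^3_{-3,1}: single k=4 term ⇒ +0.006472;  D = -0.005579+0.003279i
d^3_{-2,1}: k∈[3..4] ⇒ +0.050625 -0.001103 = +0.049522;  D = -0.018051-0.046115i
d^3_{-1,1}: k∈[2..4] ⇒ +0.230065 -0.013368 +0.000073 = +0.216770;  D = +0.211789-0.046205i
d^3_{0,1}: k∈[1..3] ⇒ +0.636287 -0.083186 +0.001208 = +0.554309;  D = +0.031308+0.553424i
d^3_{1,1}: k∈[0..2] ⇒ +0.879881 -0.306754 +0.010026 = +0.583153;  D = -0.580136-0.059250i
d^3_{2,1}: k∈[0..1] ⇒ -0.580848 +0.050625 = -0.530222;  D = -0.136344+0.512392i
d^3_{3,1}: single k=0 term ⇒ +0.148507;  D = +0.135699+0.060332i
Y_3^{m'}(θ=0.653,φ=6.229) and Σ D·Y over m':
  (-0.0056+0.0033i)·(+0.0923+0.0151i)  (-0.0181-0.0461i)·(+0.2979+0.0324i)  (+0.2118-0.0462i)·(+0.4224+0.0229i)  (+0.0313+0.5534i)·(+0.0457+0.0000i)  (-0.5801-0.0592i)·(-0.4224+0.0229i)  (-0.1363+0.5124i)·(+0.2979-0.0324i)  (+0.1357+0.0603i)·(-0.0923+0.0151i)
Y_3^1(R⁻¹ n̂) = +0.296443+0.161812i

Re=0.2964 Im=0.1618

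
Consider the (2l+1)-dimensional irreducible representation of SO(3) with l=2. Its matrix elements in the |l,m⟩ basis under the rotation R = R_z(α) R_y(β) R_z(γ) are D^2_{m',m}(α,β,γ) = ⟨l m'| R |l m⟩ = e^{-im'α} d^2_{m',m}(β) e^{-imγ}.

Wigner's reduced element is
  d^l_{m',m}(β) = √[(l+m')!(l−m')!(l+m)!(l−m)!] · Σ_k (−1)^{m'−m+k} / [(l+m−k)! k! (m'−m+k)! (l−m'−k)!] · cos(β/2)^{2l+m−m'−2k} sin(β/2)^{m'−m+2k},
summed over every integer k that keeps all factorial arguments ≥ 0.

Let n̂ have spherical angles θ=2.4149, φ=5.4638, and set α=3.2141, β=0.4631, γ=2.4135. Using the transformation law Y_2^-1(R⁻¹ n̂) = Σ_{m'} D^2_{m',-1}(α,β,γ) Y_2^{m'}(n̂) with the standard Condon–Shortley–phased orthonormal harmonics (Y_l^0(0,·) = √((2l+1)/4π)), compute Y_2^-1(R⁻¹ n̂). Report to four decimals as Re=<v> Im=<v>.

Re=-0.2467 Im=-0.2376

Need the full column D^2_{m',-1} for m'=−2..2 at α=3.2141, β=0.4631, γ=2.4135.
cos(β/2)=0.973312, sin(β/2)=0.229486
d^2_{-2,-1}: single k=1 term ⇒ +0.423197;  D = -0.353273+0.233011i
d^2_{-1,-1}: k∈[0..1] ⇒ +0.897445 -0.149672 = +0.747774;  D = +0.592754-0.455860i
d^2_{0,-1}: k∈[0..1] ⇒ -0.518309 +0.028814 = -0.489495;  D = +0.365381-0.325733i
d^2_{1,-1}: k∈[0..1] ⇒ +0.149672 -0.002773 = +0.146898;  D = +0.102282-0.105440i
d^2_{2,-1}: single k=0 term ⇒ -0.023526;  D = +0.015114-0.018029i
Y_2^{m'}(θ=2.4149,φ=5.4638) and Σ D·Y over m':
  (-0.3533+0.2330i)·(-0.0116+0.1701i)  (+0.5928-0.4559i)·(-0.2619-0.2803i)  (+0.3654-0.3257i)·(+0.2131+0.0000i)  (+0.1023-0.1054i)·(+0.2619-0.2803i)  (+0.0151-0.0180i)·(-0.0116-0.1701i)
Y_2^-1(R⁻¹ n̂) = -0.246711-0.237639i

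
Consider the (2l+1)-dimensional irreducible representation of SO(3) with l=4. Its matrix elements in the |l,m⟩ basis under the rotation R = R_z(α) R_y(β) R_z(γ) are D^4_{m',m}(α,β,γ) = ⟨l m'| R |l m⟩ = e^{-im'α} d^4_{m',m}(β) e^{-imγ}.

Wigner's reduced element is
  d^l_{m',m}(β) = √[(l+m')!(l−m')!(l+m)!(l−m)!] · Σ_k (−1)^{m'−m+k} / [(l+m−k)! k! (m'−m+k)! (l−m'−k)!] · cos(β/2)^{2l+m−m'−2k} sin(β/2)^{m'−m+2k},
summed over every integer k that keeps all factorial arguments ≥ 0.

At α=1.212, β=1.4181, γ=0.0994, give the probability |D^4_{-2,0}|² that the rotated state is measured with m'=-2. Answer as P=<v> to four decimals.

P=0.1047

Split into d^4_{-2,0}(β=1.4181) × two z-phases.
c=cos(1.4181/2)=0.758981, s=sin(1.4181/2)=0.651113; N=√[2·720·24·24]=910.735966
k: max(0,(0)−(-2))=2 … min(4+(0),4−(-2))=4
  k=2: (−1)^0·910.7360/(96)·0.7590^6·0.6511^2 = +0.768809
  k=3: (−1)^1·910.7360/(36)·0.7590^4·0.6511^4 = -1.508824
  k=4: (−1)^2·910.7360/(96)·0.7590^2·0.6511^6 = +0.416410
d^4_{-2,0}(1.4181) = +0.768809 -1.508824 +0.416410 = -0.323605
|D^4_{-2,0}|² = |d^4_{-2,0}(β)|² = (-0.323605)² = 0.104720 (the z-rotation phases have unit modulus)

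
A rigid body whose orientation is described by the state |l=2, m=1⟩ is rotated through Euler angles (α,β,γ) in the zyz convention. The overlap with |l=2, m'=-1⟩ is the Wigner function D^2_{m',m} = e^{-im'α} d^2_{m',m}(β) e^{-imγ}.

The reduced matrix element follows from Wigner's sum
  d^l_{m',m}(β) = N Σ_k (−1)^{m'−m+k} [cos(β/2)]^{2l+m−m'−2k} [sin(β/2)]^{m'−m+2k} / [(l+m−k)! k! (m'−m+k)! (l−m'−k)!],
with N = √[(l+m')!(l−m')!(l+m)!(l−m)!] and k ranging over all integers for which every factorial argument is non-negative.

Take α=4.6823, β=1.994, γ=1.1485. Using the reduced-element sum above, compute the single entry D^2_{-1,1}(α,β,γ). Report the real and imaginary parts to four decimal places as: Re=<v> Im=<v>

D^2_{-1,1}(4.6823,1.994,1.1485) = e^{-i·-1·4.6823}·d^2_{-1,1}(1.994)·e^{-i·1·1.1485}. Compute d first:
c=cos(1.994/2)=0.542824, s=sin(1.994/2)=0.839846; N=√[1·6·6·1]=6.000000
Admissible k: 2..3 (factorial args all ≥0)
  k=2: (−1)^0·6.0000/(2)·0.5428^2·0.8398^2 = +0.623504
  k=3: (−1)^1·6.0000/(6)·0.5428^0·0.8398^4 = -0.497507
d^2_{-1,1}(1.994) = +0.623504 -0.497507 = +0.125997
Attach z-rotation phases: D = e^{-i(-1)(4.6823)}·(+0.125997)·e^{-i(1)(1.1485)} = -0.116430-0.048160i

Re=-0.1164 Im=-0.0482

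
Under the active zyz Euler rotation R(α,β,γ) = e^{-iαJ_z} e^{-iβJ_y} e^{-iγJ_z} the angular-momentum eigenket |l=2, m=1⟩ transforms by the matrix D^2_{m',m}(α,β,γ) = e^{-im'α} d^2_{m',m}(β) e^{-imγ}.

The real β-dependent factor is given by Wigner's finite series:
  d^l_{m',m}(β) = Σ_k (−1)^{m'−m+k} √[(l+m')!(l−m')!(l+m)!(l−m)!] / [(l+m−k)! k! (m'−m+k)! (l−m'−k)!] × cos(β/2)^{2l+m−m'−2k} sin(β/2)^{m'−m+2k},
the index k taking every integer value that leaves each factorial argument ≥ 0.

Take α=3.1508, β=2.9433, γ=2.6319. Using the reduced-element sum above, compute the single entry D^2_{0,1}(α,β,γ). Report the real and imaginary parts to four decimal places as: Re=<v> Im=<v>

Split into d^2_{0,1}(β=2.9433) × two z-phases.
Half-angle: c=0.098984, s=0.995089. N=√(2·2·6·1)=4.898979
The bounds max(0,m−m')=1 and min(l+m,l−m')=2 give 2 terms
  k=1: (−1)^0·4.8990/(2)·0.0990^3·0.9951^1 = +0.002364
  k=2: (−1)^1·4.8990/(2)·0.0990^1·0.9951^3 = -0.238906
d^2_{0,1}(2.9433) = +0.002364 -0.238906 = -0.236542
Attach z-rotation phases: D = e^{-i(0)(3.1508)}·(-0.236542)·e^{-i(1)(2.6319)} = +0.206476+0.115411i

Re=0.2065 Im=0.1154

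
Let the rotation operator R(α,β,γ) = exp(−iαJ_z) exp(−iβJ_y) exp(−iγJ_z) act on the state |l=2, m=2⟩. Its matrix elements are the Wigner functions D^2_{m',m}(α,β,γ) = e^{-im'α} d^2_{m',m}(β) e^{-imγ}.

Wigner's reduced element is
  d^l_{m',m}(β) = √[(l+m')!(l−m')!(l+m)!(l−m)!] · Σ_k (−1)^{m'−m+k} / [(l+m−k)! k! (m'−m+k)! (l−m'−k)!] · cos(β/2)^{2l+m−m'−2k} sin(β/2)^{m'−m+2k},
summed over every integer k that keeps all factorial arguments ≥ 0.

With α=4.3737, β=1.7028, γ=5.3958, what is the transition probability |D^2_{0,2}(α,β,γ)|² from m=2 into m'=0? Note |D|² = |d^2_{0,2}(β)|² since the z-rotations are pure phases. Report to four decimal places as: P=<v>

P=0.3621

First d^2_{0,2}(β=1.7028), then the phase factors e^{-i(0)α} and e^{-i(2)γ}:
c=cos(1.7028/2)=0.658931, s=sin(1.7028/2)=0.752204; N=√[2·2·24·1]=9.797959
The bounds max(0,m−m')=2 and min(l+m,l−m')=2 give 1 term
  k=2: (−1)^0·9.7980/(4)·0.6589^2·0.7522^2 = +0.601764
d^2_{0,2}(1.7028) = +0.601764
|D^2_{0,2}|² = |d^2_{0,2}(β)|² = (+0.601764)² = 0.362120 (the z-rotation phases have unit modulus)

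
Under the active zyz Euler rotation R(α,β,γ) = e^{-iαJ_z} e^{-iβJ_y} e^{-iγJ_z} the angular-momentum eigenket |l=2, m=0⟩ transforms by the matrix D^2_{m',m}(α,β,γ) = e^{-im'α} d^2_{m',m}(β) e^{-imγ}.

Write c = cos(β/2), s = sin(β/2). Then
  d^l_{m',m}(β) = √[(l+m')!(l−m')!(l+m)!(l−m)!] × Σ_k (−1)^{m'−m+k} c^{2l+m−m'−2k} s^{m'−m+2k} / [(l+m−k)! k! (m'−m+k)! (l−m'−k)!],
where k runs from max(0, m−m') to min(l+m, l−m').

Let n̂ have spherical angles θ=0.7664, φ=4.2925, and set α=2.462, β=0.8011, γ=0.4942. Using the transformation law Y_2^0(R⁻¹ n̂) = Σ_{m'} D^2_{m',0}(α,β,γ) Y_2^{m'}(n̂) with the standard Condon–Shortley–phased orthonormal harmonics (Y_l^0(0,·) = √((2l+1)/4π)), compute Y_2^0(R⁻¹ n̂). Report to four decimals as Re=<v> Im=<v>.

Re=-0.1834 Im=0.0000

Need the full column D^2_{m',0} for m'=−2..2 at α=2.462, β=0.8011, γ=0.4942.
cos(β/2)=0.920847, sin(β/2)=0.389925
d^2_{-2,0}: single k=2 term ⇒ +0.315800;  D = +0.066329-0.308756i
d^2_{-1,0}: k∈[1..2] ⇒ +0.745793 -0.133723 = +0.612071;  D = -0.476086+0.384672i
d^2_{0,0}: k∈[0..2] ⇒ +0.719034 -0.515699 +0.023117 = +0.226451;  D = +0.226451+0.000000i
d^2_{1,0}: k∈[0..1] ⇒ -0.745793 +0.133723 = -0.612071;  D = +0.476086+0.384672i
d^2_{2,0}: single k=0 term ⇒ +0.315800;  D = +0.066329+0.308756i
Y_2^{m'}(θ=0.7664,φ=4.2925) and Σ D·Y over m':
  (+0.0663-0.3088i)·(-0.1240-0.1383i)  (-0.4761+0.3847i)·(-0.1574+0.3525i)  (+0.2265+0.0000i)·(+0.1757+0.0000i)  (+0.4761+0.3847i)·(+0.1574+0.3525i)  (+0.0663+0.3088i)·(-0.1240+0.1383i)
Y_2^0(R⁻¹ n̂) = -0.183433+0.000000i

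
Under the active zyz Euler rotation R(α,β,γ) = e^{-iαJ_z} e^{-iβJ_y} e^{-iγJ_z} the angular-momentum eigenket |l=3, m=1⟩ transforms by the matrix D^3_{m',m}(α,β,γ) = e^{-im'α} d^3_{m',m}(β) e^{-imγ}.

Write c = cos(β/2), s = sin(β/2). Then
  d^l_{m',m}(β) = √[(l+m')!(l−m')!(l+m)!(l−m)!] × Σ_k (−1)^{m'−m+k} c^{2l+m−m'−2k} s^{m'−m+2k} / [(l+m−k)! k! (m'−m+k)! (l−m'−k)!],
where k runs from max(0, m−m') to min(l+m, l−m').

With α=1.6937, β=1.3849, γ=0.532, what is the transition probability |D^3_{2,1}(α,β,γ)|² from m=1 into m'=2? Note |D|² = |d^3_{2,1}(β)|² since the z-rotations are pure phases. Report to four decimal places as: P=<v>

P=0.0420

D^3_{2,1}(1.6937,1.3849,0.532) = e^{-i·2·1.6937}·d^3_{2,1}(1.3849)·e^{-i·1·0.532}. Compute d first:
Half-angle: c=0.769684, s=0.638425. N=√(120·1·24·2)=75.894664
k: max(0,(1)−(2))=0 … min(3+(1),3−(2))=1
  k=0: (−1)^1·75.8947/(24)·0.7697^5·0.6384^1 = -0.545347
  k=1: (−1)^2·75.8947/(12)·0.7697^3·0.6384^3 = +0.750407
d^3_{2,1}(1.3849) = -0.545347 +0.750407 = +0.205061
|D^3_{2,1}|² = |d^3_{2,1}(β)|² = (+0.205061)² = 0.042050 (the z-rotation phases have unit modulus)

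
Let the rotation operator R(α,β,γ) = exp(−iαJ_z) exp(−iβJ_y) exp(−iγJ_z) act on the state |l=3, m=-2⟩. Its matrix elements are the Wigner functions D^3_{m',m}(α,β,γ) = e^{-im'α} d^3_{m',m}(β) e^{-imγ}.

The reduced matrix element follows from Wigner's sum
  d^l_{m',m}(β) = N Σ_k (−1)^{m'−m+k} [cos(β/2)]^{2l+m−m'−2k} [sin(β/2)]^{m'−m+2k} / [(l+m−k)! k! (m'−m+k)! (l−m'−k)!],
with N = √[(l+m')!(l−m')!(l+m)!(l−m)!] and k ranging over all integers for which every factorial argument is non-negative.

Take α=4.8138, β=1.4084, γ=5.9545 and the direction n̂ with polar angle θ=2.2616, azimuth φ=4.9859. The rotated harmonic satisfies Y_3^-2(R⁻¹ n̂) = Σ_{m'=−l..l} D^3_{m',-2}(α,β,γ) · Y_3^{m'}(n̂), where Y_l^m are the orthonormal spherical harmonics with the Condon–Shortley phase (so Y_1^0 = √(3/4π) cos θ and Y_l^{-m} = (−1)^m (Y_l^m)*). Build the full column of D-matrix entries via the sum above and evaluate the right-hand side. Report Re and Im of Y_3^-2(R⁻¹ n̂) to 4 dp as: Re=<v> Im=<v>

Re=0.2062 Im=-0.3247

Need the full column D^3_{m',-2} for m'=−3..3 at α=4.8138, β=1.4084, γ=5.9545.
cos(β/2)=0.762130, sin(β/2)=0.647424
d^3_{-3,-2}: single k=1 term ⇒ +0.407764;  D = +0.141023+0.382602i
d^3_{-2,-2}: k∈[0..1] ⇒ +0.195963 -0.707072 = -0.511109;  D = +0.459211-0.224406i
d^3_{-1,-2}: k∈[0..1] ⇒ -0.526421 +0.759773 = +0.233351;  D = -0.123153-0.198207i
d^3_{0,-2}: k∈[0..1] ⇒ +0.774559 -0.558952 = +0.215607;  D = +0.170675-0.131744i
d^3_{1,-2}: k∈[0..1] ⇒ -0.759773 +0.274141 = -0.485632;  D = -0.334133-0.352411i
d^3_{2,-2}: k∈[0..1] ⇒ +0.510251 -0.073643 = +0.436608;  D = -0.284795+0.330935i
d^3_{3,-2}: single k=0 term ⇒ -0.212349;  D = +0.174149+0.121507i
Y_3^{m'}(θ=2.2616,φ=4.9859) and Σ D·Y over m':
  (+0.1410+0.3826i)·(-0.1397-0.1302i)  (+0.4592-0.2244i)·(+0.3304-0.2012i)  (-0.1232-0.1982i)·(+0.0693+0.2470i)  (+0.1707-0.1317i)·(+0.2307+0.0000i)  (-0.3341-0.3524i)·(-0.0693+0.2470i)  (-0.2848+0.3309i)·(+0.3304+0.2012i)  (+0.1741+0.1215i)·(+0.1397-0.1302i)
Y_3^-2(R⁻¹ n̂) = +0.206157-0.324681i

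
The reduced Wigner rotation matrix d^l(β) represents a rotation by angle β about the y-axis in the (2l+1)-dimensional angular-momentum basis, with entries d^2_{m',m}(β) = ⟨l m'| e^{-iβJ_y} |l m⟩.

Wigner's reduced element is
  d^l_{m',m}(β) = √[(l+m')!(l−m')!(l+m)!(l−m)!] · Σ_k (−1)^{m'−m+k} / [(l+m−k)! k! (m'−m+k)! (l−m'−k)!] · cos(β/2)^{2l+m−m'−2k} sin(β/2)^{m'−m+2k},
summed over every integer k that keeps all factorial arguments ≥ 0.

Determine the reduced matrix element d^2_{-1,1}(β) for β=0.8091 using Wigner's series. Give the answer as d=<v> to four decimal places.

d^2_{-1,1}(β=0.8091) via Wigner's sum:
With c≡cos(β/2)=0.919280 and s≡sin(β/2)=0.393605, N=[1·6·6·1]^{1/2}=6.000000
k∈{2,3} keeps every argument non-negative
  k=2: (−1)^0·6.0000/(2)·0.9193^2·0.3936^2 = +0.392770
  k=3: (−1)^1·6.0000/(6)·0.9193^0·0.3936^4 = -0.024002
d^2_{-1,1}(0.8091) = +0.392770 -0.024002 = +0.368768

d=0.3688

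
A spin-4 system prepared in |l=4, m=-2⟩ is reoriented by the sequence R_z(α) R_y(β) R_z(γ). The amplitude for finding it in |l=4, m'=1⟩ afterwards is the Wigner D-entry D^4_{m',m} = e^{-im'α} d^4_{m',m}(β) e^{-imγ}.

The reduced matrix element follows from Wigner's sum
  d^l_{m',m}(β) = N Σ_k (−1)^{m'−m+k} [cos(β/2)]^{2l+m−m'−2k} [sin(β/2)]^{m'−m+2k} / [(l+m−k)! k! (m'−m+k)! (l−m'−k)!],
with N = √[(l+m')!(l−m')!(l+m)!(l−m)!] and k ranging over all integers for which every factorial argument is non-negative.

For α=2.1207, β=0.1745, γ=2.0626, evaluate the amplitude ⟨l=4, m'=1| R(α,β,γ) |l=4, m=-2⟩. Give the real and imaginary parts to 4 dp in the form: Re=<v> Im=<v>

Split into d^4_{1,-2}(β=0.1745) × two z-phases.
c=cos(0.1745/2)=0.996196, s=sin(0.1745/2)=0.087139; N=√[120·6·2·720]=1018.233765
k: max(0,(-2)−(1))=0 … min(4+(-2),4−(1))=2
  k=0: (−1)^3·1018.2338/(72)·0.9962^5·0.0871^3 = -0.009181
  k=1: (−1)^4·1018.2338/(48)·0.9962^3·0.0871^5 = +0.000105
  k=2: (−1)^5·1018.2338/(240)·0.9962^1·0.0871^7 = -0.000000
d^4_{1,-2}(0.1745) = -0.009181 +0.000105 -0.000000 = -0.009076
Phases: e^{-i·(1)·2.1207}=-0.522605-0.852575i, e^{-i·(-2)·2.0626}=-0.554023-0.832501i ⇒ D=+0.003814-0.008235i

Re=0.0038 Im=-0.0082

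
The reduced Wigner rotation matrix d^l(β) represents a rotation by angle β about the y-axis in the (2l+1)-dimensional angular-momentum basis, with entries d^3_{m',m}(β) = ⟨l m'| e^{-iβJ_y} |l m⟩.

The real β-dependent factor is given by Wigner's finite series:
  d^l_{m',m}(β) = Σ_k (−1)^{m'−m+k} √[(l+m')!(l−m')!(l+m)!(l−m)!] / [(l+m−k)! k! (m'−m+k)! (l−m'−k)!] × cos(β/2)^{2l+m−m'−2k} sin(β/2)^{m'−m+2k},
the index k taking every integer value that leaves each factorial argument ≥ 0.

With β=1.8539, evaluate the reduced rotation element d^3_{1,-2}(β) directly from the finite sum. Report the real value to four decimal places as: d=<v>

d^3_{1,-2}(β=1.8539) via Wigner's sum:
With c≡cos(β/2)=0.600276 and s≡sin(β/2)=0.799793, N=[24·2·1·120]^{1/2}=75.894664
The bounds max(0,m−m')=0 and min(l+m,l−m')=1 give 2 terms
  k=0: (−1)^3·75.8947/(12)·0.6003^3·0.7998^3 = -0.699867
  k=1: (−1)^4·75.8947/(24)·0.6003^1·0.7998^5 = +0.621210
d^3_{1,-2}(1.8539) = -0.699867 +0.621210 = -0.078657

d=-0.0787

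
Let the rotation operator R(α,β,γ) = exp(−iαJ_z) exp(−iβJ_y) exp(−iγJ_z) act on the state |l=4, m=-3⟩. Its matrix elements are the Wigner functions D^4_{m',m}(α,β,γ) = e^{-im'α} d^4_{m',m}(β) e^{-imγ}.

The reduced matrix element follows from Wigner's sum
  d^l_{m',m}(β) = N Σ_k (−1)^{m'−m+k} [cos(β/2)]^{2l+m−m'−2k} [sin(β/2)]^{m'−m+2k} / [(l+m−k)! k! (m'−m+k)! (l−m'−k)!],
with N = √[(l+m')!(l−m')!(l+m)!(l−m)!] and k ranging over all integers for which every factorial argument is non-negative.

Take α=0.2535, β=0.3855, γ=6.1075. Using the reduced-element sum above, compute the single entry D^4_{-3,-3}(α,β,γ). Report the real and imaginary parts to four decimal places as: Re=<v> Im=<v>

D^4_{-3,-3}(0.2535,0.3855,6.1075) = e^{-i·-3·0.2535}·d^4_{-3,-3}(0.3855)·e^{-i·-3·6.1075}. Compute d first:
With c≡cos(β/2)=0.981481 and s≡sin(β/2)=0.191559, N=[1·5040·1·5040]^{1/2}=5040.000000
k: max(0,(-3)−(-3))=0 … min(4+(-3),4−(-3))=1
  k=0: (−1)^0·5040.0000/(5040)·0.9815^8·0.1916^0 = +0.861104
  k=1: (−1)^1·5040.0000/(720)·0.9815^6·0.1916^2 = -0.229611
d^4_{-3,-3}(0.3855) = +0.861104 -0.229611 = +0.631493
D = (+0.724491+0.689284i)·(+0.631493)·(+0.864292-0.502991i) = +0.614364+0.146083i

Re=0.6144 Im=0.1461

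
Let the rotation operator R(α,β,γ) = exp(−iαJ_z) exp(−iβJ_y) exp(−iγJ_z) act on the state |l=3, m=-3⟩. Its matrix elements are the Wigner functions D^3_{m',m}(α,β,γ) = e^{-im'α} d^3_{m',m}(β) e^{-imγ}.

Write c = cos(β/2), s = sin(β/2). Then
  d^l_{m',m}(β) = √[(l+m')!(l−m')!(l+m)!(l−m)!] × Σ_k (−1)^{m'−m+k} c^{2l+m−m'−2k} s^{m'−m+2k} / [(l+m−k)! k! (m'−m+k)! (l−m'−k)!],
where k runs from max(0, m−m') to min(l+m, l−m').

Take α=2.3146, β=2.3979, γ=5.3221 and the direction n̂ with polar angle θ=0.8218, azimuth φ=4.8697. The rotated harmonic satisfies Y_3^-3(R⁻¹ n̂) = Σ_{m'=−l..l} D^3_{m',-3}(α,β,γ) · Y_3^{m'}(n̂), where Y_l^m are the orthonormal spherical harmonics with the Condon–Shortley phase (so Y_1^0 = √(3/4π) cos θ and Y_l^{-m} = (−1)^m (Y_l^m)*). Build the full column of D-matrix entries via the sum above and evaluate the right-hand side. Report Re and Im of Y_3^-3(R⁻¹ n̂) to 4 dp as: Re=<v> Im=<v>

Re=0.0047 Im=-0.0274

Need the full column D^3_{m',-3} for m'=−3..3 at α=2.3146, β=2.3979, γ=5.3221.
cos(β/2)=0.363336, sin(β/2)=0.931658
d^3_{-3,-3}: single k=0 term ⇒ +0.002301;  D = -0.001396-0.001829i
d^3_{-2,-3}: single k=0 term ⇒ -0.014450;  D = +0.002518-0.014229i
d^3_{-1,-3}: single k=0 term ⇒ +0.058586;  D = +0.049366-0.031549i
d^3_{0,-3}: single k=0 term ⇒ -0.173465;  D = +0.167708+0.044315i
d^3_{1,-3}: single k=0 term ⇒ +0.385203;  D = +0.179744+0.340695i
d^3_{2,-3}: single k=0 term ⇒ -0.624694;  D = -0.209226+0.588614i
d^3_{3,-3}: single k=0 term ⇒ +0.653942;  D = -0.601739+0.256028i
Y_3^{m'}(θ=0.8218,φ=4.8697) and Σ D·Y over m':
  (-0.0014-0.0018i)·(-0.0745-0.1460i)  (+0.0025-0.0142i)·(-0.3549+0.1155i)  (+0.0494-0.0315i)·(+0.0489+0.3081i)  (+0.1677+0.0443i)·(-0.1733+0.0000i)  (+0.1797+0.3407i)·(-0.0489+0.3081i)  (-0.2092+0.5886i)·(-0.3549-0.1155i)  (-0.6017+0.2560i)·(+0.0745-0.1460i)
Y_3^-3(R⁻¹ n̂) = +0.004685-0.027423i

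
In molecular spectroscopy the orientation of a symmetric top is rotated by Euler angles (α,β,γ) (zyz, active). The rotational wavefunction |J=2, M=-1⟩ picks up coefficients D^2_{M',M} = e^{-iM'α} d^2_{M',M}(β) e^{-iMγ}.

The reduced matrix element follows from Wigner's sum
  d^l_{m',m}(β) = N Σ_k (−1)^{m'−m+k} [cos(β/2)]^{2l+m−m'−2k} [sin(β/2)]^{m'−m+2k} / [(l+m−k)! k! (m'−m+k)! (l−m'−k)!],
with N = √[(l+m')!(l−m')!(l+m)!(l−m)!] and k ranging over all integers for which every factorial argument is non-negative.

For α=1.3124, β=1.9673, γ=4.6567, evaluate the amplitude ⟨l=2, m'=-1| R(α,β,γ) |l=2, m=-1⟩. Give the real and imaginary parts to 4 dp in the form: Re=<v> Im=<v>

First d^2_{-1,-1}(β=1.9673), then the phase factors e^{-i(-1)α} and e^{-i(-1)γ}:
Half-angle: c=0.553988, s=0.832525. N=√(1·6·1·6)=6.000000
k: max(0,(-1)−(-1))=0 … min(2+(-1),2−(-1))=1
  k=0: (−1)^0·6.0000/(6)·0.5540^4·0.8325^0 = +0.094189
  k=1: (−1)^1·6.0000/(2)·0.5540^2·0.8325^2 = -0.638140
d^2_{-1,-1}(1.9673) = +0.094189 -0.638140 = -0.543951
D = (+0.255530+0.966801i)·(-0.543951)·(-0.055660-0.998450i) = -0.517340+0.168052i

Re=-0.5173 Im=0.1681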